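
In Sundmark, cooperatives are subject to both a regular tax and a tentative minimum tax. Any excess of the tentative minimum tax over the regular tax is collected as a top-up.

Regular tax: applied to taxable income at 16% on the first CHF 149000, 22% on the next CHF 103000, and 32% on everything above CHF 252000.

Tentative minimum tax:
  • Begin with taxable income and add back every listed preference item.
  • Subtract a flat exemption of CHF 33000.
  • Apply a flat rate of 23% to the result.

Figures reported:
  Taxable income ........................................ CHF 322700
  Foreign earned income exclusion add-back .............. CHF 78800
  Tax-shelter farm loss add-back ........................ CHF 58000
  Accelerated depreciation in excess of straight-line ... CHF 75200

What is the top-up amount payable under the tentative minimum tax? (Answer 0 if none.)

Tentative minimum tax:
  Adjusted income: CHF 322700 + CHF 78800 + CHF 58000 + CHF 75200 = CHF 534700
  Less exemption CHF 33000 → base CHF 501700
  CHF 501700 × 23% = CHF 115391

Regular tax:
  CHF 149000 × 16% = CHF 23840
  CHF 103000 × 22% = CHF 22660
  CHF 70700 × 32% = CHF 22624
  → CHF 69124

Excess of tentative minimum tax over regular tax: CHF 115391 − CHF 69124 = CHF 46267.

CHF 46267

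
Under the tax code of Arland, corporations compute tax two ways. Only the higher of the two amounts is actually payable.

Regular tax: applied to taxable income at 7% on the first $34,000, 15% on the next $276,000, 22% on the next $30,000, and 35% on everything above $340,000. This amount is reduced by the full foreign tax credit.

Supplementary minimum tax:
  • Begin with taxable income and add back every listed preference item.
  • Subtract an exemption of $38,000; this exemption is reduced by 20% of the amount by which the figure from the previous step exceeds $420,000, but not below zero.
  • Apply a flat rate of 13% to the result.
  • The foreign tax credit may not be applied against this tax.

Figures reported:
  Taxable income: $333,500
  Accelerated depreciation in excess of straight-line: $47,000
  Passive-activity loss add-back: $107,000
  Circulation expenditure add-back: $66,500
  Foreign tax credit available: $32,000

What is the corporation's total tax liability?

Regular tax:
  $34,000 × 7% = $2,380
  $276,000 × 15% = $41,400
  $23,500 × 22% = $5,170
  → $48,950
  Less foreign tax credit $32,000 → $16,950

Supplementary minimum tax:
  Adjusted income: $333,500 + $47,000 + $107,000 + $66,500 = $554,000
  Exemption: $38,000 − 20% × ($554,000 − $420,000) = $38,000 − $26,800 = $11,200
  Base: $554,000 − $11,200 = $542,800
  $542,800 × 13% = $70,564

$70,564 > $16,950, so the supplementary minimum tax is the binding amount.

$70,564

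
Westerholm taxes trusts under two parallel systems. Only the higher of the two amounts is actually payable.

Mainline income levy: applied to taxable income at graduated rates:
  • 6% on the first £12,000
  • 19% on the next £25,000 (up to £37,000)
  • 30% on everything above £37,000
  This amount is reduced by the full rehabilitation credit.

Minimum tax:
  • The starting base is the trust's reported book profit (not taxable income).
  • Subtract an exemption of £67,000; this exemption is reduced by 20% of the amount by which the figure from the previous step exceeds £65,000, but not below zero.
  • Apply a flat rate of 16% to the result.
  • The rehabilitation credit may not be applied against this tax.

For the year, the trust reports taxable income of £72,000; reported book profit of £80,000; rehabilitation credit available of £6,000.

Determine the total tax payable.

Mainline income levy:
  £12,000 × 6% = £720
  £25,000 × 19% = £4,750
  £35,000 × 30% = £10,500
  → £15,970
  Less rehabilitation credit £6,000 → £9,970

Minimum tax:
  Base (reported book profit): £80,000
  Exemption: £67,000 − 20% × (£80,000 − £65,000) = £67,000 − £3,000 = £64,000
  Base: £80,000 − £64,000 = £16,000
  £16,000 × 16% = £2,560

£9,970 > £2,560, so the mainline income levy governs.

£9,970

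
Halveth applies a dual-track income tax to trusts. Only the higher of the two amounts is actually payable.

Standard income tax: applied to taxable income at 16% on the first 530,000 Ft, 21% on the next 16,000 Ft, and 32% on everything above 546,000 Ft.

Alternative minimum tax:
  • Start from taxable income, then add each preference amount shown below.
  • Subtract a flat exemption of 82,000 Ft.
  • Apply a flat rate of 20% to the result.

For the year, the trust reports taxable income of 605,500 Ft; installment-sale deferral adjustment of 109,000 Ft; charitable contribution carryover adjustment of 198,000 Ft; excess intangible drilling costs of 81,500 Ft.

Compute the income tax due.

182,400 Ft

Standard income tax:
  530,000 Ft × 16% = 84,800 Ft
  16,000 Ft × 21% = 3,360 Ft
  59,500 Ft × 32% = 19,040 Ft
  → 107,200 Ft

Alternative minimum tax:
  Adjusted income: 605,500 Ft + 109,000 Ft + 198,000 Ft + 81,500 Ft = 994,000 Ft
  Less exemption 82,000 Ft → base 912,000 Ft
  912,000 Ft × 20% = 182,400 Ft

182,400 Ft > 107,200 Ft, so the alternative minimum tax is the binding amount.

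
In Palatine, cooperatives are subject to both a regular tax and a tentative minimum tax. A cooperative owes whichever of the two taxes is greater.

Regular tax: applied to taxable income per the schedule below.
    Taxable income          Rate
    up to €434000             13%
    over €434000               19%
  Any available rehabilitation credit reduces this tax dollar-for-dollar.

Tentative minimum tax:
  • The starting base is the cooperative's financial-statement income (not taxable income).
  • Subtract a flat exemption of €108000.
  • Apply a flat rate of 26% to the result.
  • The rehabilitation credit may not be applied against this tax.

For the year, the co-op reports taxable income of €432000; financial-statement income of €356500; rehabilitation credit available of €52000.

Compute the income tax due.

Tentative minimum tax:
  Base (financial-statement income): €356500
  Less exemption €108000 → base €248500
  €248500 × 26% = €64610

Regular tax:
  €432000 × 13% = €56160
  Less rehabilitation credit €52000 → €4160

€64610 > €4160, so the tentative minimum tax is the binding amount.

€64610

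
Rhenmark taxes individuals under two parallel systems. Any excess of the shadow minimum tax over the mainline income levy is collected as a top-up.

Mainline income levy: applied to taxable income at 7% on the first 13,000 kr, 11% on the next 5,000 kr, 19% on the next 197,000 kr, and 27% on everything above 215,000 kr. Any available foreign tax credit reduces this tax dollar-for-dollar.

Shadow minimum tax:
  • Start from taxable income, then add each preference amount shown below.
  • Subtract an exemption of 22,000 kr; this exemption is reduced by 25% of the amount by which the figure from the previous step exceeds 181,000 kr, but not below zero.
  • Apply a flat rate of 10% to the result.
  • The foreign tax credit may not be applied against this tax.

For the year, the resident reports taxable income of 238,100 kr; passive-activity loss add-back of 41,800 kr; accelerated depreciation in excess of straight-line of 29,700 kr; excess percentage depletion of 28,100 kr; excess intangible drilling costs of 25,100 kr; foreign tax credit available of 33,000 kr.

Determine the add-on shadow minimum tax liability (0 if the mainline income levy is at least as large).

24,153 kr

Mainline income levy:
  13,000 kr × 7% = 910 kr
  5,000 kr × 11% = 550 kr
  197,000 kr × 19% = 37,430 kr
  23,100 kr × 27% = 6,237 kr
  → 45,127 kr
  Less foreign tax credit 33,000 kr → 12,127 kr

Shadow minimum tax:
  Adjusted income: 238,100 kr + 41,800 kr + 29,700 kr + 28,100 kr + 25,100 kr = 362,800 kr
  Exemption: 25% × (362,800 kr − 181,000 kr) = 45,450 kr ≥ 22,000 kr, so the exemption is fully phased out
  Base: 362,800 kr − 0 kr = 362,800 kr
  362,800 kr × 10% = 36,280 kr

Excess of shadow minimum tax over mainline income levy: 36,280 kr − 12,127 kr = 24,153 kr.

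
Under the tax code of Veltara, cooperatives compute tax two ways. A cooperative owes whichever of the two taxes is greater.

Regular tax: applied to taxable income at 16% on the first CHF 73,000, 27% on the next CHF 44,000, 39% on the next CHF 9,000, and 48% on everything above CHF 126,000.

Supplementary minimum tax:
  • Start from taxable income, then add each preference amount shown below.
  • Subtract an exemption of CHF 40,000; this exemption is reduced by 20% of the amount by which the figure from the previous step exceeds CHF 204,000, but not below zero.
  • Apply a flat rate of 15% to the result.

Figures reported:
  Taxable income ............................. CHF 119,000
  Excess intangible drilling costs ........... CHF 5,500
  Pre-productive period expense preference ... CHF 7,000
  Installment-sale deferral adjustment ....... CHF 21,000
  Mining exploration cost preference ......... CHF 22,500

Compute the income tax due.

CHF 24,340

Regular tax:
  CHF 73,000 × 16% = CHF 11,680
  CHF 44,000 × 27% = CHF 11,880
  CHF 2,000 × 39% = CHF 780
  → CHF 24,340

Supplementary minimum tax:
  Adjusted income: CHF 119,000 + CHF 5,500 + CHF 7,000 + CHF 21,000 + CHF 22,500 = CHF 175,000
  Exemption: CHF 175,000 ≤ CHF 204,000, so full CHF 40,000 applies
  Base: CHF 175,000 − CHF 40,000 = CHF 135,000
  CHF 135,000 × 15% = CHF 20,250

CHF 24,340 > CHF 20,250, so the regular tax governs.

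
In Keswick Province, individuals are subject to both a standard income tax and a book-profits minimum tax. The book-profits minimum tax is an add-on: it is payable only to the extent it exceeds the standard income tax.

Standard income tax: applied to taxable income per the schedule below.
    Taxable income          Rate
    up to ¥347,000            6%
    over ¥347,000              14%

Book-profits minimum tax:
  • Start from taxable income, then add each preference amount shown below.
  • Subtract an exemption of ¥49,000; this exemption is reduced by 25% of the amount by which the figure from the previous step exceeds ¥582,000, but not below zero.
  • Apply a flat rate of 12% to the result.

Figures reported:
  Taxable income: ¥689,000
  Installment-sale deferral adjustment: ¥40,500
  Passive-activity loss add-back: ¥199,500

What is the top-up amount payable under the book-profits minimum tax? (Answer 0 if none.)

¥42,780

Book-profits minimum tax:
  Adjusted income: ¥689,000 + ¥40,500 + ¥199,500 = ¥929,000
  Exemption: 25% × (¥929,000 − ¥582,000) = ¥86,750 ≥ ¥49,000, so the exemption is fully phased out
  Base: ¥929,000 − ¥0 = ¥929,000
  ¥929,000 × 12% = ¥111,480

Standard income tax:
  ¥347,000 × 6% = ¥20,820
  ¥342,000 × 14% = ¥47,880
  → ¥68,700

Excess of book-profits minimum tax over standard income tax: ¥111,480 − ¥68,700 = ¥42,780.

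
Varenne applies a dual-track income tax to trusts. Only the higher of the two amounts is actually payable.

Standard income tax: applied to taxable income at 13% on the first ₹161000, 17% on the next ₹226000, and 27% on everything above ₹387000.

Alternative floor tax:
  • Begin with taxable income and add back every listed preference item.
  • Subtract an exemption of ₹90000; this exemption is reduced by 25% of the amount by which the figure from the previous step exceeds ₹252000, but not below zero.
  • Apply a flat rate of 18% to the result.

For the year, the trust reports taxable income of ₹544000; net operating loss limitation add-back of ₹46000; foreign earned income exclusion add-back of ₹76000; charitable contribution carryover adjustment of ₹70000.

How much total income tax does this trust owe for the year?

₹132480

Standard income tax:
  ₹161000 × 13% = ₹20930
  ₹226000 × 17% = ₹38420
  ₹157000 × 27% = ₹42390
  → ₹101740

Alternative floor tax:
  Adjusted income: ₹544000 + ₹46000 + ₹76000 + ₹70000 = ₹736000
  Exemption: 25% × (₹736000 − ₹252000) = ₹121000 ≥ ₹90000, so the exemption is fully phased out
  Base: ₹736000 − ₹0 = ₹736000
  ₹736000 × 18% = ₹132480

₹132480 > ₹101740, so the alternative floor tax is the binding amount.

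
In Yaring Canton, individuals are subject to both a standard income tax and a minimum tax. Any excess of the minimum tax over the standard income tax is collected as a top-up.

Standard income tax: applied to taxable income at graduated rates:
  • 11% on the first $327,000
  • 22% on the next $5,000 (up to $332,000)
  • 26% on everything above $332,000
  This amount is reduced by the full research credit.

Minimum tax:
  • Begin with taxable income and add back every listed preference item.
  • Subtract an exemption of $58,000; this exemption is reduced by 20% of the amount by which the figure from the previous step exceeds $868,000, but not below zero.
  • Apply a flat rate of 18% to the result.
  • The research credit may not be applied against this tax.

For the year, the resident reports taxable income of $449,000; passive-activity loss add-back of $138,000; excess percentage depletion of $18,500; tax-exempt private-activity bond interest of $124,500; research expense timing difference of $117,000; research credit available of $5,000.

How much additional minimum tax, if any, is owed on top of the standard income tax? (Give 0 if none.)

Standard income tax:
  $327,000 × 11% = $35,970
  $5,000 × 22% = $1,100
  $117,000 × 26% = $30,420
  → $67,490
  Less research credit $5,000 → $62,490

Minimum tax:
  Adjusted income: $449,000 + $138,000 + $18,500 + $124,500 + $117,000 = $847,000
  Exemption: $847,000 ≤ $868,000, so full $58,000 applies
  Base: $847,000 − $58,000 = $789,000
  $789,000 × 18% = $142,020

Excess of minimum tax over standard income tax: $142,020 − $62,490 = $79,530.

$79,530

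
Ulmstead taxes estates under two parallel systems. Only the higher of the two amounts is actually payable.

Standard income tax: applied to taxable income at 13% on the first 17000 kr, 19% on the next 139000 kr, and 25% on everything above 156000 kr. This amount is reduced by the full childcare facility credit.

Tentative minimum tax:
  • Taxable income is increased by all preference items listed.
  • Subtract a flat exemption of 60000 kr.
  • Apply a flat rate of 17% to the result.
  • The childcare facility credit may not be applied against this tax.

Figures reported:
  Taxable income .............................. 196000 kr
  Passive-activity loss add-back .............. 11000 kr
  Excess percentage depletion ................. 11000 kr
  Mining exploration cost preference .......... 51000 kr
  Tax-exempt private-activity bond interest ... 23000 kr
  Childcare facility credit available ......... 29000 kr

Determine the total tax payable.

39440 kr

Tentative minimum tax:
  Adjusted income: 196000 kr + 11000 kr + 11000 kr + 51000 kr + 23000 kr = 292000 kr
  Less exemption 60000 kr → base 232000 kr
  232000 kr × 17% = 39440 kr

Standard income tax:
  17000 kr × 13% = 2210 kr
  139000 kr × 19% = 26410 kr
  40000 kr × 25% = 10000 kr
  → 38620 kr
  Less childcare facility credit 29000 kr → 9620 kr

39440 kr > 9620 kr, so the tentative minimum tax is the binding amount.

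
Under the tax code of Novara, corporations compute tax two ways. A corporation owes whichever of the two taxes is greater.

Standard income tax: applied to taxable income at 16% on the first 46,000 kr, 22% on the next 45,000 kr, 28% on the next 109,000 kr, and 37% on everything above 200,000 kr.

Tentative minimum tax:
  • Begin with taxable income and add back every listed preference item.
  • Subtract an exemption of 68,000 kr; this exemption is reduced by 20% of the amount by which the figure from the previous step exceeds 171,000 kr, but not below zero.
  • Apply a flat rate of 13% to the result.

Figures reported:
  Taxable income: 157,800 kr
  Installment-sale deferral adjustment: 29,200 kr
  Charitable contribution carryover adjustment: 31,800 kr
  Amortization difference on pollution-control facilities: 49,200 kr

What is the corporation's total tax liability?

35,964 kr

Standard income tax:
  46,000 kr × 16% = 7,360 kr
  45,000 kr × 22% = 9,900 kr
  66,800 kr × 28% = 18,704 kr
  → 35,964 kr

Tentative minimum tax:
  Adjusted income: 157,800 kr + 29,200 kr + 31,800 kr + 49,200 kr = 268,000 kr
  Exemption: 68,000 kr − 20% × (268,000 kr − 171,000 kr) = 68,000 kr − 19,400 kr = 48,600 kr
  Base: 268,000 kr − 48,600 kr = 219,400 kr
  219,400 kr × 13% = 28,522 kr

35,964 kr > 28,522 kr, so the standard income tax governs.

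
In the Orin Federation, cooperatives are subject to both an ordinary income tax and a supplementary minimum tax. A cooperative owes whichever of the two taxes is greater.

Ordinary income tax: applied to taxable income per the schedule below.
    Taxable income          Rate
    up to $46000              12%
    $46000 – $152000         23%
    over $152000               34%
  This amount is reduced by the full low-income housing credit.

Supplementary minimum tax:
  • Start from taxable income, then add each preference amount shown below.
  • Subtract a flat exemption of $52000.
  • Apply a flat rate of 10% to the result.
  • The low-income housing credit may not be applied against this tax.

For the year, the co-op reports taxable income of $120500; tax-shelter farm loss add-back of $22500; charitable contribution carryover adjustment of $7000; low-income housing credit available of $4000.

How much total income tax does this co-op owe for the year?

Ordinary income tax:
  $46000 × 12% = $5520
  $74500 × 23% = $17135
  → $22655
  Less low-income housing credit $4000 → $18655

Supplementary minimum tax:
  Adjusted income: $120500 + $22500 + $7000 = $150000
  Less exemption $52000 → base $98000
  $98000 × 10% = $9800

$18655 > $9800, so the ordinary income tax governs.

$18655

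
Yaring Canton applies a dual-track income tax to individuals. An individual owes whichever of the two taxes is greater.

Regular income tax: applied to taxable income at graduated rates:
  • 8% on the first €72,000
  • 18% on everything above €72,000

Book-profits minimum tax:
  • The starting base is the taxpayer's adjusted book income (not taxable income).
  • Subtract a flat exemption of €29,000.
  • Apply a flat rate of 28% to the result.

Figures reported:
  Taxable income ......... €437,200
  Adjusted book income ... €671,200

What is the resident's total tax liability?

Book-profits minimum tax:
  Base (adjusted book income): €671,200
  Less exemption €29,000 → base €642,200
  €642,200 × 28% = €179,816

Regular income tax:
  €72,000 × 8% = €5,760
  €365,200 × 18% = €65,736
  → €71,496

€179,816 > €71,496, so the book-profits minimum tax is the binding amount.

€179,816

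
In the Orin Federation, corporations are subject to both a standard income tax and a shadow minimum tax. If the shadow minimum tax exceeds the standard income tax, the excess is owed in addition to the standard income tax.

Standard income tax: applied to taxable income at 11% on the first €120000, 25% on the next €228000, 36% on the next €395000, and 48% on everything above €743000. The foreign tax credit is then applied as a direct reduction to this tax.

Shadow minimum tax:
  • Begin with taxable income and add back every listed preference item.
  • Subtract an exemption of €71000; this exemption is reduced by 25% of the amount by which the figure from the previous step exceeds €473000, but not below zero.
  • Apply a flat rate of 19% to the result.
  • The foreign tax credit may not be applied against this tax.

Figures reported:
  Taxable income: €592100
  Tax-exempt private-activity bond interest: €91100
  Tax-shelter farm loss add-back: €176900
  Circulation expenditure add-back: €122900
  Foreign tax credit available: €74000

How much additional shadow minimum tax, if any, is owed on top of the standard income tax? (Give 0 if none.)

Shadow minimum tax:
  Adjusted income: €592100 + €91100 + €176900 + €122900 = €983000
  Exemption: 25% × (€983000 − €473000) = €127500 ≥ €71000, so the exemption is fully phased out
  Base: €983000 − €0 = €983000
  €983000 × 19% = €186770

Standard income tax:
  €120000 × 11% = €13200
  €228000 × 25% = €57000
  €244100 × 36% = €87876
  → €158076
  Less foreign tax credit €74000 → €84076

Excess of shadow minimum tax over standard income tax: €186770 − €84076 = €102694.

€102694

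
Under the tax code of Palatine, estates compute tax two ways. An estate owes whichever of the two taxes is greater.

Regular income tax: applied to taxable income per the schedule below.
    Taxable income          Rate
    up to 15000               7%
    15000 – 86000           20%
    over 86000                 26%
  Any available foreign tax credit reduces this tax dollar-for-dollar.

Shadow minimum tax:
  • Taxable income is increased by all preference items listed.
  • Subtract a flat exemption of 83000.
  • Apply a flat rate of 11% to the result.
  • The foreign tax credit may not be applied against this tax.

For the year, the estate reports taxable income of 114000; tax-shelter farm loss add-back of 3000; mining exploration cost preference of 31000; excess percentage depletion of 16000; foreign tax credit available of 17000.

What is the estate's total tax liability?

Shadow minimum tax:
  Adjusted income: 114000 + 3000 + 31000 + 16000 = 164000
  Less exemption 83000 → base 81000
  81000 × 11% = 8910

Regular income tax:
  15000 × 7% = 1050
  71000 × 20% = 14200
  28000 × 26% = 7280
  → 22530
  Less foreign tax credit 17000 → 5530

8910 > 5530, so the shadow minimum tax is the binding amount.

8910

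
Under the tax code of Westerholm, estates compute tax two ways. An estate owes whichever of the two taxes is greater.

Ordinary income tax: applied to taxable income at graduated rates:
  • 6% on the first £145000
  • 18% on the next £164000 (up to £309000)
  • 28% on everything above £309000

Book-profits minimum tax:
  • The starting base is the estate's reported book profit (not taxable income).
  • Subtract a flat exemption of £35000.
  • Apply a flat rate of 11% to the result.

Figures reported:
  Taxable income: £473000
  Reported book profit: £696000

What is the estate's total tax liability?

£84140

Book-profits minimum tax:
  Base (reported book profit): £696000
  Less exemption £35000 → base £661000
  £661000 × 11% = £72710

Ordinary income tax:
  £145000 × 6% = £8700
  £164000 × 18% = £29520
  £164000 × 28% = £45920
  → £84140

£84140 > £72710, so the ordinary income tax governs.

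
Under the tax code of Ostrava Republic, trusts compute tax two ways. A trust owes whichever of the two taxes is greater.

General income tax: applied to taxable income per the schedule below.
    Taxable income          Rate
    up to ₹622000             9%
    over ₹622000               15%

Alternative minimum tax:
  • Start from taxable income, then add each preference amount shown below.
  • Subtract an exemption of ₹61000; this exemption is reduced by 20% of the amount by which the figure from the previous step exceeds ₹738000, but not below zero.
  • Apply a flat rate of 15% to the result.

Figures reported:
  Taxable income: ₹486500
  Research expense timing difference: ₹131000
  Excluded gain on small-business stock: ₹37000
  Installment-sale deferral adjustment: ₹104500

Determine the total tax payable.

Alternative minimum tax:
  Adjusted income: ₹486500 + ₹131000 + ₹37000 + ₹104500 = ₹759000
  Exemption: ₹61000 − 20% × (₹759000 − ₹738000) = ₹61000 − ₹4200 = ₹56800
  Base: ₹759000 − ₹56800 = ₹702200
  ₹702200 × 15% = ₹105330

General income tax:
  ₹486500 × 9% = ₹43785

₹105330 > ₹43785, so the alternative minimum tax is the binding amount.

₹105330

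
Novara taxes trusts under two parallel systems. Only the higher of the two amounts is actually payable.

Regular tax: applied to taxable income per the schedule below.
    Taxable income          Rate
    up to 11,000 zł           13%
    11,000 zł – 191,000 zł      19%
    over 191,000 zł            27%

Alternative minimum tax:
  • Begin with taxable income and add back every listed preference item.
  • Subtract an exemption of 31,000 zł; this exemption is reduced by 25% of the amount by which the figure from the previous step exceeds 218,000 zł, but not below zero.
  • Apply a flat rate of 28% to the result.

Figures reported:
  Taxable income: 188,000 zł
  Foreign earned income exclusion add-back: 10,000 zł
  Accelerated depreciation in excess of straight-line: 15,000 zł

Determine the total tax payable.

Regular tax:
  11,000 zł × 13% = 1,430 zł
  177,000 zł × 19% = 33,630 zł
  → 35,060 zł

Alternative minimum tax:
  Adjusted income: 188,000 zł + 10,000 zł + 15,000 zł = 213,000 zł
  Exemption: 213,000 zł ≤ 218,000 zł, so full 31,000 zł applies
  Base: 213,000 zł − 31,000 zł = 182,000 zł
  182,000 zł × 28% = 50,960 zł

50,960 zł > 35,060 zł, so the alternative minimum tax is the binding amount.

50,960 zł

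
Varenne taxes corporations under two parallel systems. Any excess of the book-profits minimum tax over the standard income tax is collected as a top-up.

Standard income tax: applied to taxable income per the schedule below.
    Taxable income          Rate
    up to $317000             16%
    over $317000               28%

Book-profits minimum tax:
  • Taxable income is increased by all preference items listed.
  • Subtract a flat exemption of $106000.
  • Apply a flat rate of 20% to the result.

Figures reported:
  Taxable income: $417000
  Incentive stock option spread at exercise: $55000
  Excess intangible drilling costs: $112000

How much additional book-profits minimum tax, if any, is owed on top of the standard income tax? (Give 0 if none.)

$16880

Book-profits minimum tax:
  Adjusted income: $417000 + $55000 + $112000 = $584000
  Less exemption $106000 → base $478000
  $478000 × 20% = $95600

Standard income tax:
  $317000 × 16% = $50720
  $100000 × 28% = $28000
  → $78720

Excess of book-profits minimum tax over standard income tax: $95600 − $78720 = $16880.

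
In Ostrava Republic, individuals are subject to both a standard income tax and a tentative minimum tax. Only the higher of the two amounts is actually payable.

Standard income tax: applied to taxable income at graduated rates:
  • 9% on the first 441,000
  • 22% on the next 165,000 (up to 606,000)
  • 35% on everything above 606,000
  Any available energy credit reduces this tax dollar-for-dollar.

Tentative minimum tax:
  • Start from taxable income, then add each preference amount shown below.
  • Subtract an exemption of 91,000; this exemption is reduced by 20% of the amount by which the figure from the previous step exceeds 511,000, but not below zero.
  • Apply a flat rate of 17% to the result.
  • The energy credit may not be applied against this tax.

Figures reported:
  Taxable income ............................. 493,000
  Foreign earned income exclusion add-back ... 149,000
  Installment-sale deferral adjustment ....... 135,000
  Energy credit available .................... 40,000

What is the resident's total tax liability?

125,664

Standard income tax:
  441,000 × 9% = 39,690
  52,000 × 22% = 11,440
  → 51,130
  Less energy credit 40,000 → 11,130

Tentative minimum tax:
  Adjusted income: 493,000 + 149,000 + 135,000 = 777,000
  Exemption: 91,000 − 20% × (777,000 − 511,000) = 91,000 − 53,200 = 37,800
  Base: 777,000 − 37,800 = 739,200
  739,200 × 17% = 125,664

125,664 > 11,130, so the tentative minimum tax is the binding amount.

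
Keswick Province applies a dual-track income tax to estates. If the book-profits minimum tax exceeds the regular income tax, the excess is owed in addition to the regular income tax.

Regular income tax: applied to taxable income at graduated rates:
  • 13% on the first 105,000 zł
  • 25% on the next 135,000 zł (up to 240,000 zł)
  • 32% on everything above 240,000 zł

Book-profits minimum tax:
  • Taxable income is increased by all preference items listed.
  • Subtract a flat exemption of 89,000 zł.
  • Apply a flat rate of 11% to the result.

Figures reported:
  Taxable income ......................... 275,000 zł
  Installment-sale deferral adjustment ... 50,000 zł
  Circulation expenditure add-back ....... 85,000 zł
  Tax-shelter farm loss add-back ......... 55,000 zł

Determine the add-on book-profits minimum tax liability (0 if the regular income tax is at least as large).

0 zł

Book-profits minimum tax:
  Adjusted income: 275,000 zł + 50,000 zł + 85,000 zł + 55,000 zł = 465,000 zł
  Less exemption 89,000 zł → base 376,000 zł
  376,000 zł × 11% = 41,360 zł

Regular income tax:
  105,000 zł × 13% = 13,650 zł
  135,000 zł × 25% = 33,750 zł
  35,000 zł × 32% = 11,200 zł
  → 58,600 zł

41,360 zł ≤ 58,600 zł, so no add-on is due.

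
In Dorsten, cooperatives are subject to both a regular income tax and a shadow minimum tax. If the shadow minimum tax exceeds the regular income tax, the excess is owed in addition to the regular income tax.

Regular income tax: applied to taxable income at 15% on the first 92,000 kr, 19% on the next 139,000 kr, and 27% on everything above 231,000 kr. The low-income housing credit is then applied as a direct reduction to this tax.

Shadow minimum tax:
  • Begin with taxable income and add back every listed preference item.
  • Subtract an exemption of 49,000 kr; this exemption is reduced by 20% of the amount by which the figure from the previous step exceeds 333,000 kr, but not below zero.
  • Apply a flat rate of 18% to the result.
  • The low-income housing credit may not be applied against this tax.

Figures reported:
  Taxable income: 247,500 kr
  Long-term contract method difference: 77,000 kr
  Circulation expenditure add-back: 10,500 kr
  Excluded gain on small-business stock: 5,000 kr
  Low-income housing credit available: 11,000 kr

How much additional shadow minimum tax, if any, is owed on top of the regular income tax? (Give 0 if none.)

Shadow minimum tax:
  Adjusted income: 247,500 kr + 77,000 kr + 10,500 kr + 5,000 kr = 340,000 kr
  Exemption: 49,000 kr − 20% × (340,000 kr − 333,000 kr) = 49,000 kr − 1,400 kr = 47,600 kr
  Base: 340,000 kr − 47,600 kr = 292,400 kr
  292,400 kr × 18% = 52,632 kr

Regular income tax:
  92,000 kr × 15% = 13,800 kr
  139,000 kr × 19% = 26,410 kr
  16,500 kr × 27% = 4,455 kr
  → 44,665 kr
  Less low-income housing credit 11,000 kr → 33,665 kr

Excess of shadow minimum tax over regular income tax: 52,632 kr − 33,665 kr = 18,967 kr.

18,967 kr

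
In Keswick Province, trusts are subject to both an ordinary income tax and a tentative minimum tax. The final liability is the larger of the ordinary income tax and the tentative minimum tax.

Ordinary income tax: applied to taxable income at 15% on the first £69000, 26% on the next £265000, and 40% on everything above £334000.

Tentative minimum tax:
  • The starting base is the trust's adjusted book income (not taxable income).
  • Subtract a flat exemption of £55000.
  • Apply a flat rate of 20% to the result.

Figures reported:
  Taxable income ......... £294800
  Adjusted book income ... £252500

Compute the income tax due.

£69058

Tentative minimum tax:
  Base (adjusted book income): £252500
  Less exemption £55000 → base £197500
  £197500 × 20% = £39500

Ordinary income tax:
  £69000 × 15% = £10350
  £225800 × 26% = £58708
  → £69058

£69058 > £39500, so the ordinary income tax governs.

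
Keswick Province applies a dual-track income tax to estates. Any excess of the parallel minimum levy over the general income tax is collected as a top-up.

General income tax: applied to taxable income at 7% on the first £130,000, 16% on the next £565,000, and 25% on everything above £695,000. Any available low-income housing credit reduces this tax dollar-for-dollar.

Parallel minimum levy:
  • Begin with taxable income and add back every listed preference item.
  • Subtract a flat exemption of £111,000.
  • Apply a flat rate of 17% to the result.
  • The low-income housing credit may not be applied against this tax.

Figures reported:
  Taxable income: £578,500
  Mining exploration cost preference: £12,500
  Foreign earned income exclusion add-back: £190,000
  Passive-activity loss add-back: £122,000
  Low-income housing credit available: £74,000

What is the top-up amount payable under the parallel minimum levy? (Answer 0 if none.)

Parallel minimum levy:
  Adjusted income: £578,500 + £12,500 + £190,000 + £122,000 = £903,000
  Less exemption £111,000 → base £792,000
  £792,000 × 17% = £134,640

General income tax:
  £130,000 × 7% = £9,100
  £448,500 × 16% = £71,760
  → £80,860
  Less low-income housing credit £74,000 → £6,860

Excess of parallel minimum levy over general income tax: £134,640 − £6,860 = £127,780.

£127,780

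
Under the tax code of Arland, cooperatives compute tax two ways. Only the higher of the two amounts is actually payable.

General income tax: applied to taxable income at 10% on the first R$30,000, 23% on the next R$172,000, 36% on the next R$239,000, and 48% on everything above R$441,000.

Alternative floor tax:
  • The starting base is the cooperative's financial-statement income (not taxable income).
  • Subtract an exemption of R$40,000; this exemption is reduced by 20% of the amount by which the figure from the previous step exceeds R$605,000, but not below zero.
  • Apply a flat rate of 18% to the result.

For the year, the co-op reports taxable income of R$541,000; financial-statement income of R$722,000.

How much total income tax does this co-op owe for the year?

Alternative floor tax:
  Base (financial-statement income): R$722,000
  Exemption: R$40,000 − 20% × (R$722,000 − R$605,000) = R$40,000 − R$23,400 = R$16,600
  Base: R$722,000 − R$16,600 = R$705,400
  R$705,400 × 18% = R$126,972

General income tax:
  R$30,000 × 10% = R$3,000
  R$172,000 × 23% = R$39,560
  R$239,000 × 36% = R$86,040
  R$100,000 × 48% = R$48,000
  → R$176,600

R$176,600 > R$126,972, so the general income tax governs.

R$176,600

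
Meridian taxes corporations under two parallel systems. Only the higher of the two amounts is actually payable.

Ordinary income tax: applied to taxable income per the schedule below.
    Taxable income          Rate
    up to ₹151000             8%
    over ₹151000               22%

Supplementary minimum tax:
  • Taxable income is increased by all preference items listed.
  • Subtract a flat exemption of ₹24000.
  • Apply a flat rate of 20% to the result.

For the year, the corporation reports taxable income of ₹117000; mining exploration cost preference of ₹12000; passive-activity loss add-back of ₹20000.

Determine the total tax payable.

Ordinary income tax:
  ₹117000 × 8% = ₹9360

Supplementary minimum tax:
  Adjusted income: ₹117000 + ₹12000 + ₹20000 = ₹149000
  Less exemption ₹24000 → base ₹125000
  ₹125000 × 20% = ₹25000

₹25000 > ₹9360, so the supplementary minimum tax is the binding amount.

₹25000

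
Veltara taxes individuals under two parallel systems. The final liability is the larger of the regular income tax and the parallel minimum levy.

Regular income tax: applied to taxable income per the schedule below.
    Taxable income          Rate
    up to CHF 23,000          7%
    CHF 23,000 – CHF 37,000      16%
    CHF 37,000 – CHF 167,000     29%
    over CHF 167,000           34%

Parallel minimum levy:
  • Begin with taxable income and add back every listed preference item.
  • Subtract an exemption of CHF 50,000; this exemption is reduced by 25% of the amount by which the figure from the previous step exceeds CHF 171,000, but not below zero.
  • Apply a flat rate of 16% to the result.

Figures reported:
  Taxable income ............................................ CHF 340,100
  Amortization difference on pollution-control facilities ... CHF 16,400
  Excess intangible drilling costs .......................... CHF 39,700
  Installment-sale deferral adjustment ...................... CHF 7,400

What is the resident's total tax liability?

CHF 100,404

Regular income tax:
  CHF 23,000 × 7% = CHF 1,610
  CHF 14,000 × 16% = CHF 2,240
  CHF 130,000 × 29% = CHF 37,700
  CHF 173,100 × 34% = CHF 58,854
  → CHF 100,404

Parallel minimum levy:
  Adjusted income: CHF 340,100 + CHF 16,400 + CHF 39,700 + CHF 7,400 = CHF 403,600
  Exemption: 25% × (CHF 403,600 − CHF 171,000) = CHF 58,150 ≥ CHF 50,000, so the exemption is fully phased out
  Base: CHF 403,600 − CHF 0 = CHF 403,600
  CHF 403,600 × 16% = CHF 64,576

CHF 100,404 > CHF 64,576, so the regular income tax governs.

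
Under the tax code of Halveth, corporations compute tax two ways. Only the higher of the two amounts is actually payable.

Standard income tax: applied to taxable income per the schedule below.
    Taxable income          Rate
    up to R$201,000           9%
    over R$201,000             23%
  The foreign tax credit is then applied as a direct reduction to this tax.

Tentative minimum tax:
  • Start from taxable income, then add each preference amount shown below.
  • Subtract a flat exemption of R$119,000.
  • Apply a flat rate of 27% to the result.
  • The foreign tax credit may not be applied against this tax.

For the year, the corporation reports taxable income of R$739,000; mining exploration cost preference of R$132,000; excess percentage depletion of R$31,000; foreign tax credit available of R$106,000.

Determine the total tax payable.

R$211,410

Standard income tax:
  R$201,000 × 9% = R$18,090
  R$538,000 × 23% = R$123,740
  → R$141,830
  Less foreign tax credit R$106,000 → R$35,830

Tentative minimum tax:
  Adjusted income: R$739,000 + R$132,000 + R$31,000 = R$902,000
  Less exemption R$119,000 → base R$783,000
  R$783,000 × 27% = R$211,410

R$211,410 > R$35,830, so the tentative minimum tax is the binding amount.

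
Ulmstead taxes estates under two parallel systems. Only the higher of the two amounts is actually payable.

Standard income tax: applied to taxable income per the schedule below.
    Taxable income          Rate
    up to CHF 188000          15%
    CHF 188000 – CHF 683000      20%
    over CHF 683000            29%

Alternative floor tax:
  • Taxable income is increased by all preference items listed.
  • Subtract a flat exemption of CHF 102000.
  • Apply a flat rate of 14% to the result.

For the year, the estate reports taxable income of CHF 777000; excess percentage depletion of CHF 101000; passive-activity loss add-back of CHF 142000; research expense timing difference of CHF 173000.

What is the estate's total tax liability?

CHF 154460

Standard income tax:
  CHF 188000 × 15% = CHF 28200
  CHF 495000 × 20% = CHF 99000
  CHF 94000 × 29% = CHF 27260
  → CHF 154460

Alternative floor tax:
  Adjusted income: CHF 777000 + CHF 101000 + CHF 142000 + CHF 173000 = CHF 1193000
  Less exemption CHF 102000 → base CHF 1091000
  CHF 1091000 × 14% = CHF 152740

CHF 154460 > CHF 152740, so the standard income tax governs.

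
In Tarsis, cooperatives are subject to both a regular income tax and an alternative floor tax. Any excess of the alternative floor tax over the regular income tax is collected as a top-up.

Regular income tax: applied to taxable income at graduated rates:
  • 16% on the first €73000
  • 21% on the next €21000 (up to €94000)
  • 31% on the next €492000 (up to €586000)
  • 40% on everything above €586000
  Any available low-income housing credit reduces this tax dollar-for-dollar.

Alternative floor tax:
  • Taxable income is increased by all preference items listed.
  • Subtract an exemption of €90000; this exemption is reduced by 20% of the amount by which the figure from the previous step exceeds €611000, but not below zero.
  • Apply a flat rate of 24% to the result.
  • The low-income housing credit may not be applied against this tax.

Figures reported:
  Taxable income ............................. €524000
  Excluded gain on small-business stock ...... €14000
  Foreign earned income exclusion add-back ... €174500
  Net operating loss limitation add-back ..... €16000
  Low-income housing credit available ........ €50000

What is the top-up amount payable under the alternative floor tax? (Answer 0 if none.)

€59490

Regular income tax:
  €73000 × 16% = €11680
  €21000 × 21% = €4410
  €430000 × 31% = €133300
  → €149390
  Less low-income housing credit €50000 → €99390

Alternative floor tax:
  Adjusted income: €524000 + €14000 + €174500 + €16000 = €728500
  Exemption: €90000 − 20% × (€728500 − €611000) = €90000 − €23500 = €66500
  Base: €728500 − €66500 = €662000
  €662000 × 24% = €158880

Excess of alternative floor tax over regular income tax: €158880 − €99390 = €59490.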